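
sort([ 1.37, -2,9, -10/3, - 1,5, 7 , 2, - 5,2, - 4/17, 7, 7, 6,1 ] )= [- 5, - 10/3, - 2, - 1, - 4/17,1,1.37,2,2, 5, 6,7 , 7,7, 9 ]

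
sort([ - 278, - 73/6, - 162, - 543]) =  [  -  543,  -  278, - 162, - 73/6] 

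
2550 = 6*425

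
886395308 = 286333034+600062274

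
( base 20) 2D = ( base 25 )23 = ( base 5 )203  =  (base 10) 53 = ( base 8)65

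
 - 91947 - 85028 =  - 176975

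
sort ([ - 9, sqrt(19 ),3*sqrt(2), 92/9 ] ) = [ - 9,3 * sqrt(2),sqrt( 19 ), 92/9]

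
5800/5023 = 5800/5023  =  1.15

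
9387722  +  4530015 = 13917737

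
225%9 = 0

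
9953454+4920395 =14873849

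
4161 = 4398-237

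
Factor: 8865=3^2 * 5^1*197^1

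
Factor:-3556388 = -2^2*11^1 * 131^1*617^1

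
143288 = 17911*8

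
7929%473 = 361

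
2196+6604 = 8800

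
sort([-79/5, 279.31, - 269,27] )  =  [ - 269,-79/5, 27,  279.31 ] 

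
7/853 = 7/853= 0.01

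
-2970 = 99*(- 30)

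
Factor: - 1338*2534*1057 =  - 2^2*3^1*7^2*151^1*181^1*223^1 = -3583750044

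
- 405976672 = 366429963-772406635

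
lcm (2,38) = 38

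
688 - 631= 57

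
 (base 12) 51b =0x2e7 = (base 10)743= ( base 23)197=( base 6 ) 3235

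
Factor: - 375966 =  -2^1*3^2*20887^1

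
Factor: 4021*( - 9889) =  - 39763669  =  - 11^1*29^1*31^1*4021^1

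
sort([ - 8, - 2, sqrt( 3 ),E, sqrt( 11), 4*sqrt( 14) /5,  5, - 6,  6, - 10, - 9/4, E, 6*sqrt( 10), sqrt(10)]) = [  -  10, - 8, - 6,-9/4, - 2,sqrt(3), E, E, 4*sqrt( 14) /5, sqrt( 10 ), sqrt( 11), 5, 6,  6*sqrt(10) ]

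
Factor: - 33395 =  - 5^1*6679^1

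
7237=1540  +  5697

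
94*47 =4418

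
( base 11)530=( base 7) 1601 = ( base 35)I8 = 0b1001111110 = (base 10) 638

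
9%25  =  9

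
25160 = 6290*4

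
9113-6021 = 3092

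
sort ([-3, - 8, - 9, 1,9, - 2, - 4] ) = [ -9, - 8, - 4, - 3,- 2,  1,9] 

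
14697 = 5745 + 8952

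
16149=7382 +8767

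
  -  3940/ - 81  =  3940/81  =  48.64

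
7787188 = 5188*1501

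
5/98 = 5/98= 0.05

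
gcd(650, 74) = 2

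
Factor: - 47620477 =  - 4799^1*9923^1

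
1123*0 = 0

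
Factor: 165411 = 3^2*18379^1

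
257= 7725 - 7468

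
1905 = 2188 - 283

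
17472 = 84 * 208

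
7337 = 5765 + 1572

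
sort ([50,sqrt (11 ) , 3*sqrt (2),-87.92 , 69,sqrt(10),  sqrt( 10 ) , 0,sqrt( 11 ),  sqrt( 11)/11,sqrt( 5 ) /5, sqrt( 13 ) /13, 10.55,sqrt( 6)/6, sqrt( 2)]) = [  -  87.92,0,sqrt (13)/13,  sqrt (11)/11, sqrt( 6) /6, sqrt( 5 )/5,sqrt(2), sqrt(10),sqrt(10),sqrt( 11 ),sqrt( 11),3*sqrt(2),10.55, 50 , 69] 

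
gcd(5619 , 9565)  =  1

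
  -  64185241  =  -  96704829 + 32519588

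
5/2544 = 5/2544=0.00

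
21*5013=105273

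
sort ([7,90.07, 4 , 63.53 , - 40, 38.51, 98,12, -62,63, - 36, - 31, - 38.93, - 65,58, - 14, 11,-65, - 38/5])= [ - 65, - 65, - 62, - 40, - 38.93,-36, - 31, - 14, - 38/5, 4, 7, 11,12, 38.51, 58,  63, 63.53, 90.07, 98] 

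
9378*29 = 271962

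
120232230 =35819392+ 84412838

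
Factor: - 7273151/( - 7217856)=2^( - 6)*3^( - 3) *4177^(-1)*7273151^1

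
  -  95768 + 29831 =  - 65937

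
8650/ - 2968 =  - 3 + 127/1484 = - 2.91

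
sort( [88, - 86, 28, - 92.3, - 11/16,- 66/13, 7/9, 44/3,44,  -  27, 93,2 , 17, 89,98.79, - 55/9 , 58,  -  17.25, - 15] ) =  [ - 92.3,- 86, - 27, - 17.25, - 15, - 55/9, - 66/13 , -11/16, 7/9, 2, 44/3 , 17, 28, 44, 58, 88, 89,93,98.79]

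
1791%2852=1791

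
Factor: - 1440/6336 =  - 5/22 = -2^ ( - 1)*5^1*11^ (- 1)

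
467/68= 6 + 59/68 = 6.87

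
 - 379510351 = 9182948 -388693299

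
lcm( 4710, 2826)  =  14130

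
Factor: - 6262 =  - 2^1*31^1*101^1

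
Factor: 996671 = 13^1*76667^1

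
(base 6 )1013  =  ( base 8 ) 341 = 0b11100001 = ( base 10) 225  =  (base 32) 71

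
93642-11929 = 81713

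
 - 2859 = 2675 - 5534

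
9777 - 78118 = -68341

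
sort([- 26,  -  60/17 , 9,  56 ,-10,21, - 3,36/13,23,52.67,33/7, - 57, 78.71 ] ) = [ - 57,-26, - 10,-60/17, - 3 , 36/13,33/7, 9, 21, 23, 52.67, 56,78.71]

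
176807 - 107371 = 69436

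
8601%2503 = 1092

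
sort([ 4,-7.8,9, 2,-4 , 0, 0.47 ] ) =[  -  7.8 , - 4, 0, 0.47,2,4,  9 ]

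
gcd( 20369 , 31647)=1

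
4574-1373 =3201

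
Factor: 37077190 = 2^1* 5^1*3707719^1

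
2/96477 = 2/96477 = 0.00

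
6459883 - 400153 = 6059730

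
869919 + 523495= 1393414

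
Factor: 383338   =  2^1*191669^1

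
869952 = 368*2364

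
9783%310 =173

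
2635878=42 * 62759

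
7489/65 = 7489/65  =  115.22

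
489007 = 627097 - 138090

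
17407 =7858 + 9549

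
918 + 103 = 1021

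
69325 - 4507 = 64818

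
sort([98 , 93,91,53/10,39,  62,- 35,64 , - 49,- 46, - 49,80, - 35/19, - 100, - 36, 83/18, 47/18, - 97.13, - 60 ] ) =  [ - 100 ,-97.13, - 60,  -  49, - 49 , - 46 , - 36,-35,  -  35/19,47/18,83/18,53/10,39,62,64,80, 91,93, 98 ]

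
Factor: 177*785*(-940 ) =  - 130608300 = - 2^2*3^1  *  5^2 * 47^1*59^1*157^1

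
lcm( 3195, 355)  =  3195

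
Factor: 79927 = 257^1*311^1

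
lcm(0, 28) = 0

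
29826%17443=12383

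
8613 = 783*11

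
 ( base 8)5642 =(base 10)2978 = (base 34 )2jk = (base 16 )ba2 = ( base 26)4ae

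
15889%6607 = 2675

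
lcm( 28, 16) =112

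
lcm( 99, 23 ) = 2277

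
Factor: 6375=3^1*5^3*17^1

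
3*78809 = 236427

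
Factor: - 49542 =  - 2^1*3^1*23^1*359^1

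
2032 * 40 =81280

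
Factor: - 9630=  - 2^1*3^2* 5^1*107^1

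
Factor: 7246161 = 3^2*13^1*61933^1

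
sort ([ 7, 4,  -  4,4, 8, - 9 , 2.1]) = [ - 9 , -4,2.1,4, 4,  7,8 ] 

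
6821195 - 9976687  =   - 3155492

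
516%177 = 162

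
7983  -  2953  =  5030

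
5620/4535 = 1124/907 = 1.24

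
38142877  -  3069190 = 35073687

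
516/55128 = 43/4594 =0.01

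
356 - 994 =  - 638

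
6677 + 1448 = 8125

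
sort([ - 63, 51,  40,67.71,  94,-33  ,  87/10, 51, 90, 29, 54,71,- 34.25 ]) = [  -  63, - 34.25,-33, 87/10,29,40, 51, 51, 54,  67.71, 71,90, 94] 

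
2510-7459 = - 4949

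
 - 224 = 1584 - 1808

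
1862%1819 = 43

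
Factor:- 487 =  - 487^1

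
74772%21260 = 10992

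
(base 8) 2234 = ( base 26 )1ja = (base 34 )10o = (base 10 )1180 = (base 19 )352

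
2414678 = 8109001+-5694323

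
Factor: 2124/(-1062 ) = -2^1 = - 2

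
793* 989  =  784277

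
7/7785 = 7/7785 =0.00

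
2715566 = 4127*658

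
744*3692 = 2746848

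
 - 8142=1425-9567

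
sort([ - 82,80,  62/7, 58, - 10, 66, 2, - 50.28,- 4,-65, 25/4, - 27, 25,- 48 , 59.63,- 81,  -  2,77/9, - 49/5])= [  -  82, - 81, - 65,- 50.28, - 48, - 27,-10 , - 49/5, - 4,  -  2, 2, 25/4,77/9,62/7, 25,58, 59.63, 66 , 80]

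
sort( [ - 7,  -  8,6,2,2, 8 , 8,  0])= [ - 8 ,- 7, 0,  2 , 2, 6,8,8]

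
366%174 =18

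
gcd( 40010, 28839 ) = 1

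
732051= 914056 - 182005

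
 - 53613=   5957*(  -  9)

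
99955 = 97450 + 2505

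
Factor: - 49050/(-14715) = 10/3 = 2^1*3^(-1 ) * 5^1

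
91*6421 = 584311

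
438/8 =219/4=54.75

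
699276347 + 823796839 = 1523073186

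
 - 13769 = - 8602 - 5167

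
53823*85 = 4574955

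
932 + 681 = 1613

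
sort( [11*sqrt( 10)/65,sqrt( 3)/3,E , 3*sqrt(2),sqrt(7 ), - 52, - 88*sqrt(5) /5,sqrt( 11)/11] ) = [-52,-88*sqrt ( 5 )/5, sqrt( 11)/11, 11 * sqrt( 10)/65,  sqrt( 3 ) /3,sqrt( 7),E,  3*sqrt(2 )] 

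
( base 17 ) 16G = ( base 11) 340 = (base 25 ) G7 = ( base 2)110010111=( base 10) 407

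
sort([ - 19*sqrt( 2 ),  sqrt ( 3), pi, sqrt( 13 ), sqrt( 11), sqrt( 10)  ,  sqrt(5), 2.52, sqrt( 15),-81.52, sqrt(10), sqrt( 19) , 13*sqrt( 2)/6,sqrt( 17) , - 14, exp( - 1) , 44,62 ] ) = [  -  81.52, - 19 * sqrt (2 ), - 14,exp( -1),  sqrt( 3 ) , sqrt( 5), 2.52 , 13 * sqrt( 2)/6,pi,  sqrt( 10),sqrt( 10), sqrt( 11),sqrt( 13), sqrt( 15 ),sqrt(17),  sqrt( 19 ),44, 62] 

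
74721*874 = 65306154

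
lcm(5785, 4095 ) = 364455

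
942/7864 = 471/3932=0.12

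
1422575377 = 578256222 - - 844319155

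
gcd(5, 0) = 5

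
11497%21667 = 11497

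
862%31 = 25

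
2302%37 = 8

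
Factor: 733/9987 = 3^( - 1) * 733^1*3329^( - 1 ) 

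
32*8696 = 278272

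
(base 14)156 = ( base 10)272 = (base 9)332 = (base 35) 7r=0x110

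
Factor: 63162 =2^1*3^2 * 11^2*29^1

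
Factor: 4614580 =2^2* 5^1*230729^1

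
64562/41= 64562/41=1574.68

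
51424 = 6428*8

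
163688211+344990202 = 508678413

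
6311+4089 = 10400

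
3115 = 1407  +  1708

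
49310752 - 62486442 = - 13175690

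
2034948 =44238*46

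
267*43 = 11481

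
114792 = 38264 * 3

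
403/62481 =403/62481  =  0.01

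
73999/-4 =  - 18500 + 1/4 = -  18499.75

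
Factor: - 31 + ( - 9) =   -  2^3 * 5^1 = - 40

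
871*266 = 231686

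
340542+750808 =1091350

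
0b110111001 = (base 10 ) 441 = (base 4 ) 12321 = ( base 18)169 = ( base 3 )121100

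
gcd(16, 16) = 16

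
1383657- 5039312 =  - 3655655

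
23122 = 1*23122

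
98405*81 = 7970805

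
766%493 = 273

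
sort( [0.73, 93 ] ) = [0.73, 93]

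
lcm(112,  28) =112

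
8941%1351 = 835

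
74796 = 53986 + 20810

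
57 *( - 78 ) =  - 4446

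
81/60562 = 81/60562 = 0.00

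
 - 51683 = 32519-84202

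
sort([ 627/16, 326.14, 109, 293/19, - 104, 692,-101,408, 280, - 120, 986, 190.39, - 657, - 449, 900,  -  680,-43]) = [ - 680,-657,-449,  -  120,-104,  -  101, - 43,293/19,  627/16 , 109 , 190.39,280, 326.14, 408, 692,900, 986]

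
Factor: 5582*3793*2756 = 58351481656 =2^3*13^1*53^1*2791^1*3793^1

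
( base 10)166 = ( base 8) 246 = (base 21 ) 7J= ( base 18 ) 94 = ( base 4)2212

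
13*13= 169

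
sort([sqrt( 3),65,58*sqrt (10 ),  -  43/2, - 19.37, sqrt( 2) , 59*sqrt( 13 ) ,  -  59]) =[ - 59, - 43/2,- 19.37, sqrt(2 ),sqrt( 3 ) , 65, 58 * sqrt(10), 59* sqrt( 13)]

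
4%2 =0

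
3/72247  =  3/72247 = 0.00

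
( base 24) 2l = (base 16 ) 45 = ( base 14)4D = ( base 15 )49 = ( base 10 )69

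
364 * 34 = 12376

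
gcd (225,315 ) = 45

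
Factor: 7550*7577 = 57206350 = 2^1*5^2* 151^1*7577^1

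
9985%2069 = 1709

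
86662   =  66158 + 20504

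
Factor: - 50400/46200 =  - 12/11 = - 2^2*3^1*11^( - 1 ) 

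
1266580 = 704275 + 562305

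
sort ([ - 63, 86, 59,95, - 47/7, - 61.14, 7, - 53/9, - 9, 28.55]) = [ - 63, - 61.14, - 9,-47/7,  -  53/9,7, 28.55,  59 , 86, 95]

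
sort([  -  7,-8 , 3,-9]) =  [ - 9, - 8, - 7,  3] 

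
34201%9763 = 4912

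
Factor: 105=3^1 * 5^1*7^1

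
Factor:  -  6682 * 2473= - 16524586 = - 2^1*13^1*257^1*2473^1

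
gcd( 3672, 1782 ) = 54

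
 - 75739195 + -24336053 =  - 100075248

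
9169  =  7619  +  1550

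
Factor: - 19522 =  - 2^1*43^1 * 227^1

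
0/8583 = 0 = 0.00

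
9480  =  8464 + 1016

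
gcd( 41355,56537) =1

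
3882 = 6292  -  2410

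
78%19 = 2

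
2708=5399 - 2691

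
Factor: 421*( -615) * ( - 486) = 2^1*3^6*5^1*41^1*421^1=125832690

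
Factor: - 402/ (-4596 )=2^( - 1)*67^1*383^ (-1) = 67/766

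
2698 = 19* 142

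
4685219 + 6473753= 11158972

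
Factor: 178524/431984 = 2^(-2 )*3^4*7^( - 2 )= 81/196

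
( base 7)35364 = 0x2397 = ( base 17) 1E8G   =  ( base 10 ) 9111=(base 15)2a76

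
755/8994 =755/8994 = 0.08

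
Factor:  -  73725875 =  - 5^3* 589807^1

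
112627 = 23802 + 88825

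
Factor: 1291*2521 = 1291^1*2521^1 = 3254611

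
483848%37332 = 35864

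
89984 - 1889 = 88095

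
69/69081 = 23/23027 = 0.00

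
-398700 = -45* 8860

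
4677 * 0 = 0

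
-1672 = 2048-3720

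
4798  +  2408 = 7206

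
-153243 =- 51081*3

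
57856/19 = 3045 + 1/19 = 3045.05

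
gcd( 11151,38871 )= 63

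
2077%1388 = 689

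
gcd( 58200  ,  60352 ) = 8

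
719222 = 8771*82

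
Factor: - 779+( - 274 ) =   -  3^4*13^1 = -1053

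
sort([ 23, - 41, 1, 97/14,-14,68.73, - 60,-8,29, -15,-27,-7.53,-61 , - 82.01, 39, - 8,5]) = [ - 82.01,-61, - 60,  -  41 ,-27, - 15, - 14, - 8,  -  8, -7.53,1 , 5,97/14, 23,29,39, 68.73]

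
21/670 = 21/670 = 0.03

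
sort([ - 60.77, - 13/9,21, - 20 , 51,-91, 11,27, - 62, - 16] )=[-91, - 62, - 60.77, - 20, - 16, - 13/9,  11, 21, 27, 51 ]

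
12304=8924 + 3380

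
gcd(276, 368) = 92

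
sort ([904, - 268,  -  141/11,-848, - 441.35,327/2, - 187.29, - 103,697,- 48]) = [-848,-441.35,-268, - 187.29, - 103, - 48,-141/11,327/2, 697 , 904 ]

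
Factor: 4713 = 3^1*1571^1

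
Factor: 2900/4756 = 5^2*41^( - 1) = 25/41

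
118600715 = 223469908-104869193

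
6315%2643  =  1029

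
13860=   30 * 462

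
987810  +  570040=1557850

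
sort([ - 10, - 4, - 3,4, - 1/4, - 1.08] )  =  [ - 10, - 4, - 3, - 1.08, - 1/4,4] 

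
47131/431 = 109 + 152/431=109.35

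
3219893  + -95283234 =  - 92063341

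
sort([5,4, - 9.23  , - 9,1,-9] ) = [-9.23,  -  9,- 9  ,  1  ,  4, 5]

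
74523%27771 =18981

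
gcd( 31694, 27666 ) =106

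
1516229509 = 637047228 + 879182281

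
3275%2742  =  533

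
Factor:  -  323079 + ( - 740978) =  - 1064057 = - 19^1 * 56003^1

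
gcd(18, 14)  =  2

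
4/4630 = 2/2315 = 0.00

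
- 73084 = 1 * ( - 73084)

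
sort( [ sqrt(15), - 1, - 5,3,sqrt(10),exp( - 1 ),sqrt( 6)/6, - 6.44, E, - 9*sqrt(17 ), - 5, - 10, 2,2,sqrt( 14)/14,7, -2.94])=[ - 9* sqrt(17 )  ,  -  10,- 6.44, - 5, - 5, - 2.94, - 1, sqrt( 14)/14,exp(- 1 ),sqrt( 6) /6, 2,2,E, 3,sqrt (10 ), sqrt(15 ), 7] 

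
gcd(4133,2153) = 1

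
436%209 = 18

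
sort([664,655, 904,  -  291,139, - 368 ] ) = [ - 368,  -  291, 139 , 655,664,904]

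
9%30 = 9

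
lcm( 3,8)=24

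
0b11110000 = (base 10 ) 240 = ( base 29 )88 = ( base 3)22220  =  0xF0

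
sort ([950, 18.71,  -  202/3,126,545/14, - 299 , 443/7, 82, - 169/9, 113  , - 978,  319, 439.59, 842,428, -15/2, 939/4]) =[ - 978 , - 299, - 202/3, - 169/9, - 15/2,18.71,545/14 , 443/7,  82,113,126 , 939/4 , 319, 428 , 439.59, 842 , 950 ] 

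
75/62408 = 75/62408 = 0.00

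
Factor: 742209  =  3^1*13^1*19031^1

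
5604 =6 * 934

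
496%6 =4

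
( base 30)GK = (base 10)500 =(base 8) 764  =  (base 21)12h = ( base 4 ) 13310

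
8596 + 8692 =17288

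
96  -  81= 15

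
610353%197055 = 19188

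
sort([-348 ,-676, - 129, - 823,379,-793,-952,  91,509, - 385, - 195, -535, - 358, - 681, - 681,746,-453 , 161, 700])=[-952,  -  823 ,-793,  -  681, - 681,-676, - 535, - 453, - 385,- 358, - 348, - 195 , - 129,91,161,379,509,700,746] 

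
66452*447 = 29704044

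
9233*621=5733693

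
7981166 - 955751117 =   -  947769951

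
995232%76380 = 2292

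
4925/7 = 703 + 4/7 = 703.57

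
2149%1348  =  801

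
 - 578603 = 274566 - 853169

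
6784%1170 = 934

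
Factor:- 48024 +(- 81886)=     -  129910 = - 2^1*5^1  *11^1 * 1181^1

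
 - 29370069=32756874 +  - 62126943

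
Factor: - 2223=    - 3^2 * 13^1*19^1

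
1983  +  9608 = 11591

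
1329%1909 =1329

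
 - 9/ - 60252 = 3/20084 = 0.00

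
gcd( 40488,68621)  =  7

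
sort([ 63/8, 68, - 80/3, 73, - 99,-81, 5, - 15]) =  [ - 99, - 81, - 80/3,  -  15,  5, 63/8,68,  73]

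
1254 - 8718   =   - 7464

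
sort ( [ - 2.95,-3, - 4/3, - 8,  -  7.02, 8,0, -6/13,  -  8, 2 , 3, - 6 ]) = [-8,-8,-7.02, - 6, - 3,  -  2.95,  -  4/3,  -  6/13, 0, 2,  3,8 ] 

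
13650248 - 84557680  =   - 70907432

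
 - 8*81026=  - 648208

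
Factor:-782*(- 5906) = 2^2 * 17^1 * 23^1*2953^1 = 4618492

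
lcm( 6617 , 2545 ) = 33085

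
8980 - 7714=1266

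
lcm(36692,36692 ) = 36692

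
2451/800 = 2451/800=3.06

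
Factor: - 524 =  - 2^2* 131^1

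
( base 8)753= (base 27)i5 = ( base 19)16G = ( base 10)491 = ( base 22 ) 107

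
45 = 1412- 1367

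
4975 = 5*995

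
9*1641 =14769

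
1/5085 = 1/5085 = 0.00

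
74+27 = 101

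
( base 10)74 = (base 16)4A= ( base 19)3H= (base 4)1022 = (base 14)54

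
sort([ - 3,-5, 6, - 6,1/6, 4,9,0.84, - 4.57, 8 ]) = [ - 6, - 5, - 4.57,-3,1/6,  0.84, 4,6, 8, 9] 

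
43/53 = 43/53= 0.81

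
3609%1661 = 287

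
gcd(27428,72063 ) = 1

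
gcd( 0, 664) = 664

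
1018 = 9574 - 8556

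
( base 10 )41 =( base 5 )131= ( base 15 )2B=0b101001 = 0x29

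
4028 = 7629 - 3601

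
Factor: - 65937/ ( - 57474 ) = 2^( - 1 )*3^( - 1 ) * 103^(-1 )*709^1=709/618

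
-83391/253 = -330  +  9/23= - 329.61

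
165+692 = 857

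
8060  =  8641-581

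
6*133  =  798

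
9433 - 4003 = 5430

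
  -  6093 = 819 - 6912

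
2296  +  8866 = 11162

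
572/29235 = 572/29235 = 0.02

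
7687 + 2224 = 9911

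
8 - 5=3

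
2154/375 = 5 + 93/125 = 5.74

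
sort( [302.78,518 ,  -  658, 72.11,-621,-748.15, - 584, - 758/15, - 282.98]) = [ - 748.15, - 658, - 621 , - 584, - 282.98, - 758/15, 72.11 , 302.78  ,  518]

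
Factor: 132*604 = 79728 = 2^4 * 3^1*11^1* 151^1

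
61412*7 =429884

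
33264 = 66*504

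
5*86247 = 431235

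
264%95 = 74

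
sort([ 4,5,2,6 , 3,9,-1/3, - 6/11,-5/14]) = [-6/11 , -5/14,-1/3,2,3, 4,  5,6, 9 ]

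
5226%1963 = 1300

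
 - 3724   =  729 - 4453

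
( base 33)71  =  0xe8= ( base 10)232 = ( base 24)9G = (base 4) 3220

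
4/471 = 4/471=0.01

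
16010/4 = 8005/2 = 4002.50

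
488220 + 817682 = 1305902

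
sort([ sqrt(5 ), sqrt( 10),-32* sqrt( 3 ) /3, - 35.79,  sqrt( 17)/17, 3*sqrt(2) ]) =[ - 35.79, - 32*sqrt( 3) /3,sqrt(17 ) /17,sqrt ( 5 ), sqrt ( 10),3*sqrt(2 ) ]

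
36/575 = 36/575   =  0.06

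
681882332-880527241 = -198644909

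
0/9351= 0 = 0.00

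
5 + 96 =101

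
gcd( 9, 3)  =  3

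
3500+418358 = 421858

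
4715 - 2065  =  2650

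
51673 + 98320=149993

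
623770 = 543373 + 80397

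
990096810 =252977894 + 737118916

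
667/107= 6 + 25/107 = 6.23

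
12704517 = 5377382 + 7327135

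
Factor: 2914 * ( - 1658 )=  - 2^2 * 31^1*47^1*829^1=-  4831412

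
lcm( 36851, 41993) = 1805699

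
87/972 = 29/324 = 0.09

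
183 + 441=624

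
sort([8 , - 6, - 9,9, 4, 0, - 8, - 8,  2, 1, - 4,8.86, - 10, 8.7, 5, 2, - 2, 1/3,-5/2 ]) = [ - 10, - 9, - 8, - 8,- 6, - 4, - 5/2, - 2,0 , 1/3,1, 2, 2, 4,5,8,8.7, 8.86, 9] 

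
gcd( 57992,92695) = 1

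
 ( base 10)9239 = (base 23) hag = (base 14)351D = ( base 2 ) 10010000010111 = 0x2417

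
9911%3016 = 863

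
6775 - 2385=4390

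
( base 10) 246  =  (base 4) 3312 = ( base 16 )f6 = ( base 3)100010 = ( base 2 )11110110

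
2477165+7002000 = 9479165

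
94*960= 90240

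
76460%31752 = 12956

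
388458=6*64743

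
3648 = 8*456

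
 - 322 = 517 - 839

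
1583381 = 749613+833768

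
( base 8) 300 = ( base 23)88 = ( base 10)192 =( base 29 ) 6i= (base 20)9c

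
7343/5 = 1468 + 3/5 = 1468.60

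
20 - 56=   -36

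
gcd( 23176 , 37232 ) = 8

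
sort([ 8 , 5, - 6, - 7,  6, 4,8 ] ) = [-7, - 6,  4,5 , 6,8, 8 ]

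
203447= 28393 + 175054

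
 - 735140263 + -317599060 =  - 1052739323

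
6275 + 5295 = 11570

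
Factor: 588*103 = 2^2*3^1*7^2 * 103^1=60564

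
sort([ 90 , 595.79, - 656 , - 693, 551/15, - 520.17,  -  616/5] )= [ - 693,-656, - 520.17,  -  616/5, 551/15, 90,595.79] 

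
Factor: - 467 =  - 467^1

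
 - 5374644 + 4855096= - 519548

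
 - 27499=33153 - 60652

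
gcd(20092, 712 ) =4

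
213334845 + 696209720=909544565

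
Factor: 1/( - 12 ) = -2^( - 2)*3^( - 1)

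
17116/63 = 271 + 43/63  =  271.68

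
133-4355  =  -4222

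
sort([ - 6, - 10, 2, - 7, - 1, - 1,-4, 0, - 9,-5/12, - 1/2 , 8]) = [ - 10, - 9,  -  7, - 6 , - 4, - 1, - 1 , - 1/2, - 5/12,  0, 2,8 ]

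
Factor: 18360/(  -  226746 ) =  - 20/247  =  - 2^2*5^1*13^( - 1)*19^ ( - 1 ) 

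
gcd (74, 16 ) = 2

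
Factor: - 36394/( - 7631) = 62/13 = 2^1 * 13^( - 1) * 31^1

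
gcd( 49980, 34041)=21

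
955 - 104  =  851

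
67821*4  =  271284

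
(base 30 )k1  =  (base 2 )1001011001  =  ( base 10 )601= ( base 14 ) 30d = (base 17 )216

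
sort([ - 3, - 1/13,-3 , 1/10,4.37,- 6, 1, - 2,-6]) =[-6, - 6,-3, - 3,  -  2, - 1/13, 1/10,  1,4.37]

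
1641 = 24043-22402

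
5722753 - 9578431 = -3855678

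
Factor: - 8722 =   -  2^1*7^2 *89^1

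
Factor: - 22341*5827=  - 3^1 *11^1*677^1*5827^1 =-130181007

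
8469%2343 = 1440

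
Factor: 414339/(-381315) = - 138113/127105 = -5^(- 1)*11^( - 1)*2311^(- 1)*138113^1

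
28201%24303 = 3898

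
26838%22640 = 4198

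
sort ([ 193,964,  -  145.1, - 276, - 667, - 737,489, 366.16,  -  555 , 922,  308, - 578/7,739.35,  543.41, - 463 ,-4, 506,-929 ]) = [ - 929, - 737,  -  667, - 555, - 463, - 276,  -  145.1,-578/7, - 4, 193,308,366.16, 489, 506, 543.41,739.35,922,964]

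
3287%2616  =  671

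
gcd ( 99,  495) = 99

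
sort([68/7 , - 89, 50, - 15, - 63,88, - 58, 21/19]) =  [ - 89,  -  63, - 58, - 15,  21/19,68/7, 50 , 88] 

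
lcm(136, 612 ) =1224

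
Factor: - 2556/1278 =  - 2^1 = - 2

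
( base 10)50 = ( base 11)46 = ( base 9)55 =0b110010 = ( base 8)62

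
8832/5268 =736/439 = 1.68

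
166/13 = 166/13 = 12.77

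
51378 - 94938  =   - 43560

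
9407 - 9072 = 335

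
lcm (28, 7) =28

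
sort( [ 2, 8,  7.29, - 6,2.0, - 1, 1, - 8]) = [  -  8, - 6 , - 1, 1, 2, 2.0,7.29, 8]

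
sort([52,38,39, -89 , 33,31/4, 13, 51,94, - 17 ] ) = [ - 89, - 17,31/4,13, 33, 38, 39,51,52,94]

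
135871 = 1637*83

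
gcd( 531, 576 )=9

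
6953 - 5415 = 1538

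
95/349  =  95/349 = 0.27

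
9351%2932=555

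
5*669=3345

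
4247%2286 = 1961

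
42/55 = 42/55 =0.76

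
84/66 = 1 + 3/11  =  1.27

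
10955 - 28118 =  - 17163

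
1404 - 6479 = -5075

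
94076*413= 38853388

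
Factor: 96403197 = 3^1*11^1*109^1 *26801^1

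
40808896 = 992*41138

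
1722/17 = 101 + 5/17  =  101.29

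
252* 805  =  202860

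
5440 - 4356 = 1084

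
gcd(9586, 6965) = 1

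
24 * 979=23496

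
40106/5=40106/5 = 8021.20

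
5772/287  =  20 + 32/287 = 20.11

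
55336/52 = 1064 + 2/13 = 1064.15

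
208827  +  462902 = 671729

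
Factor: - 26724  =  -2^2*3^1* 17^1*131^1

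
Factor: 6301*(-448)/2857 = -2822848/2857 = - 2^6 * 7^1 * 2857^(-1 )*6301^1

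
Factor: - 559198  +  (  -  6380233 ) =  - 653^1*10627^1 = - 6939431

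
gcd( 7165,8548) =1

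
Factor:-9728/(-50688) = 3^ (  -  2)*11^(  -  1) * 19^1 = 19/99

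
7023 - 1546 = 5477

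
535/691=535/691=0.77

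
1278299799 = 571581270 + 706718529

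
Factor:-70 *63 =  - 4410 = - 2^1 * 3^2*5^1*7^2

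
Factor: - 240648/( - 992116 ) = 60162/248029 = 2^1*3^1*37^1*97^( - 1)*271^1*2557^(-1)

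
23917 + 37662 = 61579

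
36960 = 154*240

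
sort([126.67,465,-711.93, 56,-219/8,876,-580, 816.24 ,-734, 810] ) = [  -  734, -711.93, - 580, -219/8,56, 126.67, 465,810 , 816.24,  876] 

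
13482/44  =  306 + 9/22 = 306.41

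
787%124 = 43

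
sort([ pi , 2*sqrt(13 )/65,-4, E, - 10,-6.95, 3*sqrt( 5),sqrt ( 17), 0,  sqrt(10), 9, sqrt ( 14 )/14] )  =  [ - 10, -6.95, - 4 , 0,2*sqrt( 13)/65 , sqrt (14)/14,E, pi, sqrt( 10 ), sqrt(17), 3 * sqrt ( 5) , 9 ]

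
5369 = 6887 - 1518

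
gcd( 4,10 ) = 2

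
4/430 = 2/215 = 0.01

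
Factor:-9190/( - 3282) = 4595/1641 = 3^(-1)*5^1*547^( - 1)*919^1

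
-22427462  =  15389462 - 37816924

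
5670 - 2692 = 2978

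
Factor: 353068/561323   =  2^2 * 7^( - 1) * 17^( - 1) * 53^(-1)*61^1 * 89^(  -  1 )*1447^1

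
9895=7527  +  2368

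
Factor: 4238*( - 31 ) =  - 131378 = - 2^1*13^1*31^1*163^1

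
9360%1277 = 421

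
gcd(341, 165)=11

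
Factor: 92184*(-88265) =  - 2^3*3^1*5^1*23^1*127^1 *139^1*167^1 = - 8136620760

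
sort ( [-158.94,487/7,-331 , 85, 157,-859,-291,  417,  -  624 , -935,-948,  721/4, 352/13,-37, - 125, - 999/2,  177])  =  [ -948,- 935,  -  859,- 624, - 999/2,-331, - 291, - 158.94,-125,-37, 352/13,487/7,  85, 157,  177, 721/4,417 ]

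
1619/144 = 1619/144 = 11.24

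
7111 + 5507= 12618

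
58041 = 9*6449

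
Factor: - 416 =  - 2^5 * 13^1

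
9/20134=9/20134 = 0.00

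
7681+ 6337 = 14018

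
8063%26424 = 8063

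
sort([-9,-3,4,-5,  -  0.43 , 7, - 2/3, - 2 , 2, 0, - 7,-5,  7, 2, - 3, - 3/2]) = [-9,-7,  -  5,  -  5, - 3, - 3, - 2, - 3/2, - 2/3, - 0.43,0,2, 2 , 4 , 7,7] 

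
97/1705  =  97/1705 =0.06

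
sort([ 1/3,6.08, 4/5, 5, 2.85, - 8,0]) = [ -8,0, 1/3, 4/5,2.85, 5,6.08 ] 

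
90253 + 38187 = 128440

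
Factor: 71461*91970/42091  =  2^1 *5^1 * 7^( - 2 )*13^1*17^1*23^1* 239^1*541^1*859^( - 1) = 6572268170/42091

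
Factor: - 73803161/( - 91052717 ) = 7^( - 1) *89^1*757^ (  -  1)*17183^ ( - 1)*829249^1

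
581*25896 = 15045576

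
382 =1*382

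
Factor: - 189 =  - 3^3*7^1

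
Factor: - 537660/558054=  - 2^1*5^1*7^(  -  1 )*29^1*43^( - 1 ) = -290/301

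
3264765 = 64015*51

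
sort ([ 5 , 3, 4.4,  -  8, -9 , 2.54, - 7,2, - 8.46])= [ - 9,- 8.46,-8,-7 , 2,2.54,3, 4.4,5]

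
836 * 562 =469832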